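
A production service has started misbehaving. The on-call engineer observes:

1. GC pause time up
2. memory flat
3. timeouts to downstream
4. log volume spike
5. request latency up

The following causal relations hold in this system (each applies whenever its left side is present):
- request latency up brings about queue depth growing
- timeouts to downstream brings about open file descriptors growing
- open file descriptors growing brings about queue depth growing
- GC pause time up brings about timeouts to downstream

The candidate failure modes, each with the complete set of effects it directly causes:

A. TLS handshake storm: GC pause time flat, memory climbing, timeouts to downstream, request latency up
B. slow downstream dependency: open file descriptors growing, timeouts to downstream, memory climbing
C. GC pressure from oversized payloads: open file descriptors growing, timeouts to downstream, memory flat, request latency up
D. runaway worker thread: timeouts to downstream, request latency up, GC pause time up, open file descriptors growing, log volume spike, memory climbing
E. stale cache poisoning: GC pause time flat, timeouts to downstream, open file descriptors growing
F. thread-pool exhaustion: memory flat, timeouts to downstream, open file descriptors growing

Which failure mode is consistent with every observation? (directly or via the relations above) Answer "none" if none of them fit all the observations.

none

For each candidate, compare predicted effects to what was observed:
(A) TLS handshake storm — GC pause time up miss; memory flat miss; timeouts to downstream match; log volume spike miss; request latency up match
(B) slow downstream dependency — fails on GC pause time up, memory flat, log volume spike, request latency up (predicts memory climbing, not memory flat)
(C) GC pressure from oversized payloads — GC pause time up miss; memory flat match; timeouts to downstream match; log volume spike miss; request latency up match
(D) runaway worker thread — fails on memory flat (predicts memory climbing, not memory flat)
(E) stale cache poisoning — fails on GC pause time up, memory flat, log volume spike, request latency up (predicts GC pause time flat, not GC pause time up)
(F) thread-pool exhaustion — GC pause time up miss; memory flat match; timeouts to downstream match; log volume spike miss; request latency up miss
None of the listed candidates fits everything.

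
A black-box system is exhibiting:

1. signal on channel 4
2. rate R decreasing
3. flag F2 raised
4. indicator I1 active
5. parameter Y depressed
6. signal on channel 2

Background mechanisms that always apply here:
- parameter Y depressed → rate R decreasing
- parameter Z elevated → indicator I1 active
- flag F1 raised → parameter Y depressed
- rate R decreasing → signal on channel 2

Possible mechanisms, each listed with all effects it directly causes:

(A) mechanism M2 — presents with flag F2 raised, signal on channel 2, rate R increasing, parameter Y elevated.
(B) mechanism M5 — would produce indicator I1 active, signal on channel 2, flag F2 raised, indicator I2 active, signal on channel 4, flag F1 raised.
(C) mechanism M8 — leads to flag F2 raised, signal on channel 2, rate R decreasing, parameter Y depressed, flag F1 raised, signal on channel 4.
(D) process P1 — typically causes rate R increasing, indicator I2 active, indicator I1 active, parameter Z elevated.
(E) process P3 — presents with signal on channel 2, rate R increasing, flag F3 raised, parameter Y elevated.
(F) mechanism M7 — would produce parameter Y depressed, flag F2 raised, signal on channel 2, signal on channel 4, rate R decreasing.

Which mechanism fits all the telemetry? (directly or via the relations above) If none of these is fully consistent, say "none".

B

For each candidate, compare predicted effects to what was observed:
(A) mechanism M2 — fails on signal on channel 4, rate R decreasing, indicator I1 active, parameter Y depressed (predicts rate R increasing, not rate R decreasing; predicts parameter Y elevated, not parameter Y depressed)
(B) mechanism M5 — accounts for every observation (rate R decreasing through flag F1 raised → parameter Y depressed → rate R decreasing)
(C) mechanism M8 — does not account for indicator I1 active
(D) process P1 — signal on channel 4 miss; rate R decreasing miss; flag F2 raised miss; indicator I1 active match; parameter Y depressed miss; signal on channel 2 miss
(E) process P3 — signal on channel 4 miss; rate R decreasing miss; flag F2 raised miss; indicator I1 active miss; parameter Y depressed miss; signal on channel 2 match
(F) mechanism M7 — signal on channel 4 match; rate R decreasing match; flag F2 raised match; indicator I1 active miss; parameter Y depressed match; signal on channel 2 match
(B) is the only candidate with no mismatches.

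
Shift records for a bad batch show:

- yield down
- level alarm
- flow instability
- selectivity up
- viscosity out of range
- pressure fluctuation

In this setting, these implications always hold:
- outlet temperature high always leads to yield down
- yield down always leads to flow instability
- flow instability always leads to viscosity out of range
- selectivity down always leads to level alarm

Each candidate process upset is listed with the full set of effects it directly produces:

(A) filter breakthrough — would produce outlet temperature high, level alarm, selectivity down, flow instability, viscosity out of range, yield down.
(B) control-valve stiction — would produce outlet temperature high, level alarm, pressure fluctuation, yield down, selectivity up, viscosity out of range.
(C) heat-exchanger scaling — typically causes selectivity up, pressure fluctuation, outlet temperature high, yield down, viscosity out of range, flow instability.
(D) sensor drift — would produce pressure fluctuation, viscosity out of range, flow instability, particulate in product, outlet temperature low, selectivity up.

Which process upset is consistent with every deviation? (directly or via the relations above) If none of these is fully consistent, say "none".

B

For each candidate, compare predicted effects to what was observed:
(A) filter breakthrough — yield down match; level alarm match; flow instability match; selectivity up miss; viscosity out of range match; pressure fluctuation miss
(B) control-valve stiction — accounts for every observation (flow instability by yield down → flow instability)
(C) heat-exchanger scaling — does not account for level alarm
(D) sensor drift — yield down miss; level alarm miss; flow instability match; selectivity up match; viscosity out of range match; pressure fluctuation match
(B) alone accounts for all the evidence.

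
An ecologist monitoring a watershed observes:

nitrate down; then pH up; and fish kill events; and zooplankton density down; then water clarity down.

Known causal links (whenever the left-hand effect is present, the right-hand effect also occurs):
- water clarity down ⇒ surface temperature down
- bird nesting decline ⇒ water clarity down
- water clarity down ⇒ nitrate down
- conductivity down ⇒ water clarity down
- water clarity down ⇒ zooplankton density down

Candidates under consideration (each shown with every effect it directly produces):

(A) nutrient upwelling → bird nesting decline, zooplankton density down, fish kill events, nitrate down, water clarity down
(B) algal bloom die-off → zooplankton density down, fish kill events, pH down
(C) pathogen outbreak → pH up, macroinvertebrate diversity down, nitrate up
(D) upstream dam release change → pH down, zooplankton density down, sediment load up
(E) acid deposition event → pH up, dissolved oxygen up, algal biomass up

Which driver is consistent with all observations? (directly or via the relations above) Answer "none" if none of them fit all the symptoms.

Checking each candidate against the observations:
(A) nutrient upwelling — nitrate down +; pH up -; fish kill events +; zooplankton density down +; water clarity down +
(B) algal bloom die-off — fails on nitrate down, pH up, water clarity down (predicts pH down, not pH up)
(C) pathogen outbreak — nitrate down -; pH up +; fish kill events -; zooplankton density down -; water clarity down -
(D) upstream dam release change — nitrate down -; pH up -; fish kill events -; zooplankton density down +; water clarity down -
(E) acid deposition event — does not account for nitrate down, fish kill events, zooplankton density down, water clarity down
None of the listed candidates fits everything.

none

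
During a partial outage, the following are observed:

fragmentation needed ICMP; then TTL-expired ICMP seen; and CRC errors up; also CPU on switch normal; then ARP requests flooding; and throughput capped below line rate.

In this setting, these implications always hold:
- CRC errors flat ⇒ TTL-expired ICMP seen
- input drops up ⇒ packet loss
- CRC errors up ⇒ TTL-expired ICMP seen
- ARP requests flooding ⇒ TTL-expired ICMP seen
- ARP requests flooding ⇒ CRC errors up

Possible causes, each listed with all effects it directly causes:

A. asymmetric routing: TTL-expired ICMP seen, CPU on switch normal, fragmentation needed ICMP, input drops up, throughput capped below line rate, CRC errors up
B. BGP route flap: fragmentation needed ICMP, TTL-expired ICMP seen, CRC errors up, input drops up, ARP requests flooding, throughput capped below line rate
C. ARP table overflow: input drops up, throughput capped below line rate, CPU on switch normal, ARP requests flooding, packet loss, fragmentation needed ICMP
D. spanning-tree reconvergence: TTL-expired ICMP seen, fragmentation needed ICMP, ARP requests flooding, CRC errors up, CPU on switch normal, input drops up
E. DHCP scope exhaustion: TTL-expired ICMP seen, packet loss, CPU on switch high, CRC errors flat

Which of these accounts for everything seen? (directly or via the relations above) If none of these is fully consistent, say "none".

C

Testing each hypothesis:
(A) asymmetric routing — fragmentation needed ICMP ✓; TTL-expired ICMP seen ✓; CRC errors up ✓; CPU on switch normal ✓; ARP requests flooding ✗; throughput capped below line rate ✓
(B) BGP route flap — fragmentation needed ICMP ✓; TTL-expired ICMP seen ✓; CRC errors up ✓; CPU on switch normal ✗; ARP requests flooding ✓; throughput capped below line rate ✓
(C) ARP table overflow — accounts for every observation (TTL-expired ICMP seen by ARP requests flooding → TTL-expired ICMP seen)
(D) spanning-tree reconvergence — does not account for throughput capped below line rate
(E) DHCP scope exhaustion — fails on fragmentation needed ICMP, CRC errors up, CPU on switch normal, ARP requests flooding, throughput capped below line rate (predicts CRC errors flat, not CRC errors up; predicts CPU on switch high, not CPU on switch normal)
(C) is the only candidate with no mismatches.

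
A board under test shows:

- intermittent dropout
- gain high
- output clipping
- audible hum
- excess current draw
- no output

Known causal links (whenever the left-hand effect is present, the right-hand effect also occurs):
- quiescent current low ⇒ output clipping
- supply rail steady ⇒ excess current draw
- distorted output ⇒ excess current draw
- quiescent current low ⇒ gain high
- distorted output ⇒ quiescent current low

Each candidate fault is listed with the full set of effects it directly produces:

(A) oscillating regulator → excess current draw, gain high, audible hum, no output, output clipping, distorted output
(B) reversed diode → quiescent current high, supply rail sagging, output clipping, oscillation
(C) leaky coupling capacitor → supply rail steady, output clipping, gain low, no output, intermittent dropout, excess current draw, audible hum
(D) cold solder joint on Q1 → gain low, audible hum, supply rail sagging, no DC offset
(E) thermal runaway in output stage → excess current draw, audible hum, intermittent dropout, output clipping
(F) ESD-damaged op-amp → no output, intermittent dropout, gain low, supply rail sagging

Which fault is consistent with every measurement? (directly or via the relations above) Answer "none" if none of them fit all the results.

Testing each hypothesis:
(A) oscillating regulator — does not account for intermittent dropout
(B) reversed diode — does not account for intermittent dropout, gain high, audible hum, excess current draw, no output
(C) leaky coupling capacitor — fails on gain high (predicts gain low, not gain high)
(D) cold solder joint on Q1 — intermittent dropout NO; gain high NO; output clipping NO; audible hum yes; excess current draw NO; no output NO
(E) thermal runaway in output stage — intermittent dropout yes; gain high NO; output clipping yes; audible hum yes; excess current draw yes; no output NO
(F) ESD-damaged op-amp — intermittent dropout yes; gain high NO; output clipping NO; audible hum NO; excess current draw NO; no output yes
No candidate is consistent with all observations.

none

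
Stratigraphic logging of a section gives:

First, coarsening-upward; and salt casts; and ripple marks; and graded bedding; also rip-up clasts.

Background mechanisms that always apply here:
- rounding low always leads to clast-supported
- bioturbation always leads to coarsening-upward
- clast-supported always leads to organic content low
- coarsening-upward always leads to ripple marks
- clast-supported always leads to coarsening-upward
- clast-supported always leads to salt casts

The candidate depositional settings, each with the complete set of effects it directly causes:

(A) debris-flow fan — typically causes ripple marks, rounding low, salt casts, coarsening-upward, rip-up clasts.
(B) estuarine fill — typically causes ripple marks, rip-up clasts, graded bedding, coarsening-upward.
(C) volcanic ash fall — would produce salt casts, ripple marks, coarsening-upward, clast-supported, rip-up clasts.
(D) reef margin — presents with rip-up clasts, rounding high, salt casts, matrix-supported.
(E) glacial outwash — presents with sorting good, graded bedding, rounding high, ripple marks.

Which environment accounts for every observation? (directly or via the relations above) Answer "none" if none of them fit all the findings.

Testing each hypothesis:
(A) debris-flow fan — coarsening-upward +; salt casts +; ripple marks +; graded bedding -; rip-up clasts +
(B) estuarine fill — coarsening-upward +; salt casts -; ripple marks +; graded bedding +; rip-up clasts +
(C) volcanic ash fall — coarsening-upward +; salt casts +; ripple marks +; graded bedding -; rip-up clasts +
(D) reef margin — does not account for coarsening-upward, ripple marks, graded bedding
(E) glacial outwash — does not account for coarsening-upward, salt casts, rip-up clasts
No candidate is consistent with all observations.

none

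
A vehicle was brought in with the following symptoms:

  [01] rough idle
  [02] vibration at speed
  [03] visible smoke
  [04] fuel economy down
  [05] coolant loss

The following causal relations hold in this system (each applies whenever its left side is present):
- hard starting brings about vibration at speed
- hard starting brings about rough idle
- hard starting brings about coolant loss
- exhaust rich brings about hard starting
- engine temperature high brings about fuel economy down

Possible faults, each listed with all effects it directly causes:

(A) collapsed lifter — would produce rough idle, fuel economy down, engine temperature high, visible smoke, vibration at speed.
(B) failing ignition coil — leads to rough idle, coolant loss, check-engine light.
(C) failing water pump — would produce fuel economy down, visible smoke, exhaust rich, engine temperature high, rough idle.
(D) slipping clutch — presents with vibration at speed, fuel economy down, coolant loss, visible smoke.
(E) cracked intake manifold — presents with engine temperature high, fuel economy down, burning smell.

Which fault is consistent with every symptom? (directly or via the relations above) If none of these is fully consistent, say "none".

Testing each hypothesis:
(A) collapsed lifter — rough idle yes; vibration at speed yes; visible smoke yes; fuel economy down yes; coolant loss NO
(B) failing ignition coil — does not account for vibration at speed, visible smoke, fuel economy down
(C) failing water pump — accounts for every observation (vibration at speed by exhaust rich → hard starting → vibration at speed)
(D) slipping clutch — does not account for rough idle
(E) cracked intake manifold — does not account for rough idle, vibration at speed, visible smoke, coolant loss
Only (C) is consistent with every observation.

C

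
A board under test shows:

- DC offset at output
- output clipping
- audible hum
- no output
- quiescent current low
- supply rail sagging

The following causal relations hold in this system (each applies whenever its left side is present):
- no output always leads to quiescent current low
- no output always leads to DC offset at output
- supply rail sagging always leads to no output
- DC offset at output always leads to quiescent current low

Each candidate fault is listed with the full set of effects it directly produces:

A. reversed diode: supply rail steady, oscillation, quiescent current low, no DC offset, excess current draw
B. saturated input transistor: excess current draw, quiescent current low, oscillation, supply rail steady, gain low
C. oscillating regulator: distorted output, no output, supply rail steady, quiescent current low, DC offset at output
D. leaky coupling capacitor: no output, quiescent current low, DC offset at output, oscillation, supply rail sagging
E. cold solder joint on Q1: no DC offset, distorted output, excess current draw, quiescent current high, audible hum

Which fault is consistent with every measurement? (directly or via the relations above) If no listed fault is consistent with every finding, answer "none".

Testing each hypothesis:
(A) reversed diode — fails on DC offset at output, output clipping, audible hum, no output, supply rail sagging (predicts no DC offset, not DC offset at output; predicts supply rail steady, not supply rail sagging)
(B) saturated input transistor — DC offset at output miss; output clipping miss; audible hum miss; no output miss; quiescent current low match; supply rail sagging miss
(C) oscillating regulator — fails on output clipping, audible hum, supply rail sagging (predicts supply rail steady, not supply rail sagging)
(D) leaky coupling capacitor — does not account for output clipping, audible hum
(E) cold solder joint on Q1 — DC offset at output miss; output clipping miss; audible hum match; no output miss; quiescent current low miss; supply rail sagging miss
No candidate is consistent with all observations.

none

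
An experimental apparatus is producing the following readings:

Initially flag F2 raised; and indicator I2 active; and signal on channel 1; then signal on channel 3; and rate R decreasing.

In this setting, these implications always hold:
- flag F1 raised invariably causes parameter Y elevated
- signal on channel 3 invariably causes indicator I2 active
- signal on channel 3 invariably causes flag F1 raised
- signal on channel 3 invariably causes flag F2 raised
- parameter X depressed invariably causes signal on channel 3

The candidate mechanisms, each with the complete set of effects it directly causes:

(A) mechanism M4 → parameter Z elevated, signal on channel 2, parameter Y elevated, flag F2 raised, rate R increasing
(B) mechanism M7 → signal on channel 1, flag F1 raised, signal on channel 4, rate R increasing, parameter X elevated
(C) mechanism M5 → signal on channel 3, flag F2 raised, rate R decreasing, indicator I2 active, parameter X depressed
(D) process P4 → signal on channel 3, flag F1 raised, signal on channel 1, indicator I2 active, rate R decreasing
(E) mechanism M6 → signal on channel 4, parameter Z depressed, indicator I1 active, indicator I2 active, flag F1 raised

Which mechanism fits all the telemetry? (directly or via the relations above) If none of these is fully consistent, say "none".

D

Testing each hypothesis:
(A) mechanism M4 — flag F2 raised +; indicator I2 active -; signal on channel 1 -; signal on channel 3 -; rate R decreasing -
(B) mechanism M7 — flag F2 raised -; indicator I2 active -; signal on channel 1 +; signal on channel 3 -; rate R decreasing -
(C) mechanism M5 — does not account for signal on channel 1
(D) process P4 — flag F2 raised + (through signal on channel 3 → flag F2 raised); indicator I2 active +; signal on channel 1 +; signal on channel 3 +; rate R decreasing +
(E) mechanism M6 — flag F2 raised -; indicator I2 active +; signal on channel 1 -; signal on channel 3 -; rate R decreasing -
(D) is the only candidate with no mismatches.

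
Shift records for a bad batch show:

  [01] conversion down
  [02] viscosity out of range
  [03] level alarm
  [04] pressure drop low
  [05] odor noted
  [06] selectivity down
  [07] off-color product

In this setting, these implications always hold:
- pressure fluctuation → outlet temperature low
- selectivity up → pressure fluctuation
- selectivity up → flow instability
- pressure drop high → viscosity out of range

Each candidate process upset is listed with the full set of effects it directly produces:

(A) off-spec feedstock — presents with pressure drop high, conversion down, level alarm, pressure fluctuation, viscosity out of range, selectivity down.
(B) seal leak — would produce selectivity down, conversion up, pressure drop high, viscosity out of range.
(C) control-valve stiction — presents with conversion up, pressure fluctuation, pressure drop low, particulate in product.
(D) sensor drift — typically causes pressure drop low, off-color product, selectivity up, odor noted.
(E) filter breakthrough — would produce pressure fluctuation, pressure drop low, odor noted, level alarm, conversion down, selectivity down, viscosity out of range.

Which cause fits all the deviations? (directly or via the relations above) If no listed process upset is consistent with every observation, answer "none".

For each candidate, compare predicted effects to what was observed:
(A) off-spec feedstock — fails on pressure drop low, odor noted, off-color product (predicts pressure drop high, not pressure drop low)
(B) seal leak — fails on conversion down, level alarm, pressure drop low, odor noted, off-color product (predicts conversion up, not conversion down; predicts pressure drop high, not pressure drop low)
(C) control-valve stiction — conversion down -; viscosity out of range -; level alarm -; pressure drop low +; odor noted -; selectivity down -; off-color product -
(D) sensor drift — conversion down -; viscosity out of range -; level alarm -; pressure drop low +; odor noted +; selectivity down -; off-color product +
(E) filter breakthrough — does not account for off-color product
Every candidate fails on at least one observation.

none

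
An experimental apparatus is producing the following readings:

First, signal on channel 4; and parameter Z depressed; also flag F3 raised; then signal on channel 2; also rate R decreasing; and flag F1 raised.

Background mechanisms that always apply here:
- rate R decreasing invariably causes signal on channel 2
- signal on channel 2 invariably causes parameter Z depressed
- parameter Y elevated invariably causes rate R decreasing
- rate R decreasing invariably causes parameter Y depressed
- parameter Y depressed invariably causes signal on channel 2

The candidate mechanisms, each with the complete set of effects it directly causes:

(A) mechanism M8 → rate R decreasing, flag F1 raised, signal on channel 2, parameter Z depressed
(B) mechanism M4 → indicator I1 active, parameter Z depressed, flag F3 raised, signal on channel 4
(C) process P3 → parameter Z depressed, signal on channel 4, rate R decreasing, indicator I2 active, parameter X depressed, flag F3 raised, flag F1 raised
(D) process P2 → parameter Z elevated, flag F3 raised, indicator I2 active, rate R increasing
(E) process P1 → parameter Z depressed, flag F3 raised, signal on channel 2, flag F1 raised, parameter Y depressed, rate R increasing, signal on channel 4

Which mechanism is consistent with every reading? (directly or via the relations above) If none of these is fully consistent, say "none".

C

Checking each candidate against the observations:
(A) mechanism M8 — signal on channel 4 -; parameter Z depressed +; flag F3 raised -; signal on channel 2 +; rate R decreasing +; flag F1 raised +
(B) mechanism M4 — signal on channel 4 +; parameter Z depressed +; flag F3 raised +; signal on channel 2 -; rate R decreasing -; flag F1 raised -
(C) process P3 — signal on channel 4 +; parameter Z depressed +; flag F3 raised +; signal on channel 2 + (through rate R decreasing → signal on channel 2); rate R decreasing +; flag F1 raised +
(D) process P2 — signal on channel 4 -; parameter Z depressed -; flag F3 raised +; signal on channel 2 -; rate R decreasing -; flag F1 raised -
(E) process P1 — signal on channel 4 +; parameter Z depressed +; flag F3 raised +; signal on channel 2 +; rate R decreasing -; flag F1 raised +
(C) alone accounts for all the evidence.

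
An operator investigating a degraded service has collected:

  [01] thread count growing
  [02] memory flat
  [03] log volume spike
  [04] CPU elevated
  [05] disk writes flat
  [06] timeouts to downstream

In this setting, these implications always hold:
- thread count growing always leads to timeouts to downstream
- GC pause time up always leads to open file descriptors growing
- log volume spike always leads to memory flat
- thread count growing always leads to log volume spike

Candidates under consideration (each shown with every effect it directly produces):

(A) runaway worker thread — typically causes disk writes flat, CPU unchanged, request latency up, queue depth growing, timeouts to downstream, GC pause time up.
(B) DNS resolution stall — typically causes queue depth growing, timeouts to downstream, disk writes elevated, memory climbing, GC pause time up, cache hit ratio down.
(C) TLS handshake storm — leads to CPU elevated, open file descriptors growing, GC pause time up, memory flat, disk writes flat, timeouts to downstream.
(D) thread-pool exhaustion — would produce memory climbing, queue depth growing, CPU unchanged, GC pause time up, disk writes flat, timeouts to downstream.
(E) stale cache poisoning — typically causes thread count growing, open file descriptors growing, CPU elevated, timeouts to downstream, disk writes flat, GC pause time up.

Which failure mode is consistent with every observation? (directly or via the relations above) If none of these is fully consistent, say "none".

E

For each candidate, compare predicted effects to what was observed:
(A) runaway worker thread — thread count growing NO; memory flat NO; log volume spike NO; CPU elevated NO; disk writes flat yes; timeouts to downstream yes
(B) DNS resolution stall — thread count growing NO; memory flat NO; log volume spike NO; CPU elevated NO; disk writes flat NO; timeouts to downstream yes
(C) TLS handshake storm — thread count growing NO; memory flat yes; log volume spike NO; CPU elevated yes; disk writes flat yes; timeouts to downstream yes
(D) thread-pool exhaustion — fails on thread count growing, memory flat, log volume spike, CPU elevated (predicts memory climbing, not memory flat; predicts CPU unchanged, not CPU elevated)
(E) stale cache poisoning — thread count growing yes; memory flat yes (by thread count growing → log volume spike → memory flat); log volume spike yes (by thread count growing → log volume spike); CPU elevated yes; disk writes flat yes; timeouts to downstream yes
(E) is the only candidate with no mismatches.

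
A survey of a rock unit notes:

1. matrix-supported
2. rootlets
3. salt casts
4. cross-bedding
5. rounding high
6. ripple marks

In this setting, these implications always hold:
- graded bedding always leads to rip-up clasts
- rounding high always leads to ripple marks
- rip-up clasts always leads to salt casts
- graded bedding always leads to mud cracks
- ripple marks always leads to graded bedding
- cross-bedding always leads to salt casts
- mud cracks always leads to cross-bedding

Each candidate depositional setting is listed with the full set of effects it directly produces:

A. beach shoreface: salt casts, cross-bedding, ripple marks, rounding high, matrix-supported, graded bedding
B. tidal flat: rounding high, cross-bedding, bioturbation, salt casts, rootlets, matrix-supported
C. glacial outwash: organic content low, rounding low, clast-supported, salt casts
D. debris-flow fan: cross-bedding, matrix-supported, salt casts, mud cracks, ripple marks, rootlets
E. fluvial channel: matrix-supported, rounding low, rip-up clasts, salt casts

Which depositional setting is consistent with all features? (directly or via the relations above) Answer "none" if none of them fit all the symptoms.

For each candidate, compare predicted effects to what was observed:
(A) beach shoreface — does not account for rootlets
(B) tidal flat — matrix-supported ✓; rootlets ✓; salt casts ✓; cross-bedding ✓; rounding high ✓; ripple marks ✓ (via rounding high → ripple marks)
(C) glacial outwash — matrix-supported ✗; rootlets ✗; salt casts ✓; cross-bedding ✗; rounding high ✗; ripple marks ✗
(D) debris-flow fan — does not account for rounding high
(E) fluvial channel — matrix-supported ✓; rootlets ✗; salt casts ✓; cross-bedding ✗; rounding high ✗; ripple marks ✗
(B) alone accounts for all the evidence.

B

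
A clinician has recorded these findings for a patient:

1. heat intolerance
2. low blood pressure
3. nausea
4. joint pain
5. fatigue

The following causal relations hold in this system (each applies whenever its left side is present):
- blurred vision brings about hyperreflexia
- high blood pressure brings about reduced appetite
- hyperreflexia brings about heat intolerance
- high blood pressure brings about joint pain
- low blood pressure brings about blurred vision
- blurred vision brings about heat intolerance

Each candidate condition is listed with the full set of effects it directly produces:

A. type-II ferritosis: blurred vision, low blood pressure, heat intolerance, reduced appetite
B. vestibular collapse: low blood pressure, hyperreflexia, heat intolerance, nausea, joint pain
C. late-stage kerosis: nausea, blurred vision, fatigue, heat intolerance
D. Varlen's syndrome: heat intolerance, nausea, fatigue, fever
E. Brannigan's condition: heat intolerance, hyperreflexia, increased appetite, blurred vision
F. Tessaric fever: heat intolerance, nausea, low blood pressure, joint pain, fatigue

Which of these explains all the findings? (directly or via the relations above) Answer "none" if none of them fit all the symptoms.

F

Checking each candidate against the observations:
(A) type-II ferritosis — does not account for nausea, joint pain, fatigue
(B) vestibular collapse — does not account for fatigue
(C) late-stage kerosis — heat intolerance +; low blood pressure -; nausea +; joint pain -; fatigue +
(D) Varlen's syndrome — heat intolerance +; low blood pressure -; nausea +; joint pain -; fatigue +
(E) Brannigan's condition — does not account for low blood pressure, nausea, joint pain, fatigue
(F) Tessaric fever — heat intolerance +; low blood pressure +; nausea +; joint pain +; fatigue +
(F) alone accounts for all the evidence.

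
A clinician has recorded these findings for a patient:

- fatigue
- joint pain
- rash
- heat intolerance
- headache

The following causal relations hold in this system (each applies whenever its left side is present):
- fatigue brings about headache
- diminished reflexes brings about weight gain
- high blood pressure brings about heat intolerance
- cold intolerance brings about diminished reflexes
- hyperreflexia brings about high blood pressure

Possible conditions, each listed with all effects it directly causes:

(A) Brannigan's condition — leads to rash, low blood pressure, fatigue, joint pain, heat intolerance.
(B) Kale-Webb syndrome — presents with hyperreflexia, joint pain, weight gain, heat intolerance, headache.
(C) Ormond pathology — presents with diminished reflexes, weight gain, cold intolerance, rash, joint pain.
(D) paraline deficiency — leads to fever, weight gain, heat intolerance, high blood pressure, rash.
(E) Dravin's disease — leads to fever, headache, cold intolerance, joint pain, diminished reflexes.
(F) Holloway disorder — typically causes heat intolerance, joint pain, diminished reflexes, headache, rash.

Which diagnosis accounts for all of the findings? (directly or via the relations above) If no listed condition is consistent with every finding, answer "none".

Checking each candidate against the observations:
(A) Brannigan's condition — accounts for every observation (headache through fatigue → headache)
(B) Kale-Webb syndrome — does not account for fatigue, rash
(C) Ormond pathology — fails on fatigue, heat intolerance, headache (predicts cold intolerance, not heat intolerance)
(D) paraline deficiency — fatigue miss; joint pain miss; rash match; heat intolerance match; headache miss
(E) Dravin's disease — fatigue miss; joint pain match; rash miss; heat intolerance miss; headache match
(F) Holloway disorder — does not account for fatigue
(A) is the only candidate with no mismatches.

A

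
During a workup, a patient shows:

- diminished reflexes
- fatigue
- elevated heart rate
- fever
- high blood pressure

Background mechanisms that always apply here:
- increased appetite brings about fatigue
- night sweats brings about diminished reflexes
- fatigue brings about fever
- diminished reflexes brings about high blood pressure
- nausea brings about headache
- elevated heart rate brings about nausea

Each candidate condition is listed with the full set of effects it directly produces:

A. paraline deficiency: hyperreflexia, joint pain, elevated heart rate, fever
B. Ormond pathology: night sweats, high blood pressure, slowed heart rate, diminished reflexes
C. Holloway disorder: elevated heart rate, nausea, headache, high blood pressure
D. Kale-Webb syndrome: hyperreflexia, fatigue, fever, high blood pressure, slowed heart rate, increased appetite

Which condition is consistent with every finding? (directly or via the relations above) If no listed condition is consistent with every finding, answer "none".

none

Checking each candidate against the observations:
(A) paraline deficiency — diminished reflexes miss; fatigue miss; elevated heart rate match; fever match; high blood pressure miss
(B) Ormond pathology — fails on fatigue, elevated heart rate, fever (predicts slowed heart rate, not elevated heart rate)
(C) Holloway disorder — diminished reflexes miss; fatigue miss; elevated heart rate match; fever miss; high blood pressure match
(D) Kale-Webb syndrome — fails on diminished reflexes, elevated heart rate (predicts hyperreflexia, not diminished reflexes; predicts slowed heart rate, not elevated heart rate)
No candidate is consistent with all observations.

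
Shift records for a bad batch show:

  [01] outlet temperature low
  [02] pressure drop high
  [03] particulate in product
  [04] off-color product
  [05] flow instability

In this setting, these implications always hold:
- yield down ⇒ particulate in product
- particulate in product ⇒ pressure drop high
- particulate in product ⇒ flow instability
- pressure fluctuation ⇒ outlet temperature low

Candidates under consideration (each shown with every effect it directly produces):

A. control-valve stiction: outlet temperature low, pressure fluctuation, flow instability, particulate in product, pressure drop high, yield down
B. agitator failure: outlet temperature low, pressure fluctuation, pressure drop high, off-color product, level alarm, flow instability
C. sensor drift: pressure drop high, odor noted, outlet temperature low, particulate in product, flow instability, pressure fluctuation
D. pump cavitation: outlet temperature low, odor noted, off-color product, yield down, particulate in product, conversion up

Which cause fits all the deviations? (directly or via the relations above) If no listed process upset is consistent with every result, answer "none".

Per-candidate check:
(A) control-valve stiction — outlet temperature low ✓; pressure drop high ✓; particulate in product ✓; off-color product ✗; flow instability ✓
(B) agitator failure — outlet temperature low ✓; pressure drop high ✓; particulate in product ✗; off-color product ✓; flow instability ✓
(C) sensor drift — outlet temperature low ✓; pressure drop high ✓; particulate in product ✓; off-color product ✗; flow instability ✓
(D) pump cavitation — outlet temperature low ✓; pressure drop high ✓ (by particulate in product → pressure drop high); particulate in product ✓; off-color product ✓; flow instability ✓ (by particulate in product → flow instability)
(D) is the only candidate with no mismatches.

D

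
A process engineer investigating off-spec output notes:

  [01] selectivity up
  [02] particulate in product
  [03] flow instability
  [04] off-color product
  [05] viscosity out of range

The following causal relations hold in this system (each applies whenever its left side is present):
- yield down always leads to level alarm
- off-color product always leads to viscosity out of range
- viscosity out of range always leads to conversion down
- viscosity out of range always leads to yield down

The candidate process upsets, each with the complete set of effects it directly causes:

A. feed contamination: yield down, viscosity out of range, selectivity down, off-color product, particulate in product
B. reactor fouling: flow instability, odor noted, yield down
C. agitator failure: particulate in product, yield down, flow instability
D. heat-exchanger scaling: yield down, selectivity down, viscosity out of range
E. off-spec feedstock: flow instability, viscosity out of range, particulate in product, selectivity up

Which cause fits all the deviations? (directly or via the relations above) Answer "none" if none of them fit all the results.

none

Per-candidate check:
(A) feed contamination — selectivity up ✗; particulate in product ✓; flow instability ✗; off-color product ✓; viscosity out of range ✓
(B) reactor fouling — selectivity up ✗; particulate in product ✗; flow instability ✓; off-color product ✗; viscosity out of range ✗
(C) agitator failure — selectivity up ✗; particulate in product ✓; flow instability ✓; off-color product ✗; viscosity out of range ✗
(D) heat-exchanger scaling — fails on selectivity up, particulate in product, flow instability, off-color product (predicts selectivity down, not selectivity up)
(E) off-spec feedstock — does not account for off-color product
Every candidate fails on at least one observation.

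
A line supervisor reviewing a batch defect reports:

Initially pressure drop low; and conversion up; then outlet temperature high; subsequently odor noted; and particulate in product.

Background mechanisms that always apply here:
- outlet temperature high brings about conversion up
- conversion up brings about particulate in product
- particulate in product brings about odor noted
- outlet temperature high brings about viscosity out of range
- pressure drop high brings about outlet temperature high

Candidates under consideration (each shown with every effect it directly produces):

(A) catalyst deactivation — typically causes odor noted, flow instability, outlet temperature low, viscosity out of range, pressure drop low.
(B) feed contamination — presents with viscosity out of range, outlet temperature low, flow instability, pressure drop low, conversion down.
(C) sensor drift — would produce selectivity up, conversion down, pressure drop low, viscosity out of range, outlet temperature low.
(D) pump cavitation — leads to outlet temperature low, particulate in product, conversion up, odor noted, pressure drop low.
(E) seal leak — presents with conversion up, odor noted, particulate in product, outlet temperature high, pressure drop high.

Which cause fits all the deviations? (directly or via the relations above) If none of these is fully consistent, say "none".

none

Testing each hypothesis:
(A) catalyst deactivation — fails on conversion up, outlet temperature high, particulate in product (predicts outlet temperature low, not outlet temperature high)
(B) feed contamination — pressure drop low ✓; conversion up ✗; outlet temperature high ✗; odor noted ✗; particulate in product ✗
(C) sensor drift — pressure drop low ✓; conversion up ✗; outlet temperature high ✗; odor noted ✗; particulate in product ✗
(D) pump cavitation — fails on outlet temperature high (predicts outlet temperature low, not outlet temperature high)
(E) seal leak — fails on pressure drop low (predicts pressure drop high, not pressure drop low)
No candidate is consistent with all observations.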